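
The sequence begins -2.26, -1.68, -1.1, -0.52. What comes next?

Differences: -1.68 - -2.26 = 0.58
This is an arithmetic sequence with common difference d = 0.58.
Next term = -0.52 + 0.58 = 0.06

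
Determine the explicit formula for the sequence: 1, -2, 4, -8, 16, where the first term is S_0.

Check ratios: -2 / 1 = -2.0
Common ratio r = -2.
First term a = 1.
Formula: S_i = 1 * (-2)^i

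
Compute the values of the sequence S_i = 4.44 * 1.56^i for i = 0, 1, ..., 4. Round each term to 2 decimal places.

This is a geometric sequence.
i=0: S_0 = 4.44 * 1.56^0 = 4.44
i=1: S_1 = 4.44 * 1.56^1 ≈ 6.93
i=2: S_2 = 4.44 * 1.56^2 ≈ 10.81
i=3: S_3 = 4.44 * 1.56^3 ≈ 16.86
i=4: S_4 = 4.44 * 1.56^4 ≈ 26.3
The first 5 terms are: [4.44, 6.93, 10.81, 16.86, 26.3]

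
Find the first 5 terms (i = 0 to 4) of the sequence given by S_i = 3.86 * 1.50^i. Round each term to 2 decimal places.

This is a geometric sequence.
i=0: S_0 = 3.86 * 1.5^0 = 3.86
i=1: S_1 = 3.86 * 1.5^1 = 5.79
i=2: S_2 = 3.86 * 1.5^2 ≈ 8.69
i=3: S_3 = 3.86 * 1.5^3 ≈ 13.03
i=4: S_4 = 3.86 * 1.5^4 ≈ 19.54
The first 5 terms are: [3.86, 5.79, 8.69, 13.03, 19.54]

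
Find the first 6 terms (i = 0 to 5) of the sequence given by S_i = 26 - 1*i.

This is an arithmetic sequence.
i=0: S_0 = 26 + -1*0 = 26
i=1: S_1 = 26 + -1*1 = 25
i=2: S_2 = 26 + -1*2 = 24
i=3: S_3 = 26 + -1*3 = 23
i=4: S_4 = 26 + -1*4 = 22
i=5: S_5 = 26 + -1*5 = 21
The first 6 terms are: [26, 25, 24, 23, 22, 21]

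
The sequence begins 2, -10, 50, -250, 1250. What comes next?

Ratios: -10 / 2 = -5.0
This is a geometric sequence with common ratio r = -5.
Next term = 1250 * -5 = -6250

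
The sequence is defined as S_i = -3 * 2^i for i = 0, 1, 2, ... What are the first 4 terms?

This is a geometric sequence.
i=0: S_0 = -3 * 2^0 = -3
i=1: S_1 = -3 * 2^1 = -6
i=2: S_2 = -3 * 2^2 = -12
i=3: S_3 = -3 * 2^3 = -24
The first 4 terms are: [-3, -6, -12, -24]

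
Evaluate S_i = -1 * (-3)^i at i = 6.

S_6 = -1 * (-3)^6 = -1 * 729 = -729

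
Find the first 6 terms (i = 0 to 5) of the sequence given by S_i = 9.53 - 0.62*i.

This is an arithmetic sequence.
i=0: S_0 = 9.53 + -0.62*0 = 9.53
i=1: S_1 = 9.53 + -0.62*1 = 8.91
i=2: S_2 = 9.53 + -0.62*2 = 8.29
i=3: S_3 = 9.53 + -0.62*3 = 7.67
i=4: S_4 = 9.53 + -0.62*4 = 7.05
i=5: S_5 = 9.53 + -0.62*5 = 6.43
The first 6 terms are: [9.53, 8.91, 8.29, 7.67, 7.05, 6.43]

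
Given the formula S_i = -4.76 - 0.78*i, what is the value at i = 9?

S_9 = -4.76 + -0.78*9 = -4.76 + -7.02 = -11.78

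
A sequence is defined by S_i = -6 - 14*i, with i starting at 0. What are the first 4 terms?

This is an arithmetic sequence.
i=0: S_0 = -6 + -14*0 = -6
i=1: S_1 = -6 + -14*1 = -20
i=2: S_2 = -6 + -14*2 = -34
i=3: S_3 = -6 + -14*3 = -48
The first 4 terms are: [-6, -20, -34, -48]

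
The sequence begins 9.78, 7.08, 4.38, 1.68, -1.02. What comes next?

Differences: 7.08 - 9.78 = -2.7
This is an arithmetic sequence with common difference d = -2.7.
Next term = -1.02 + -2.7 = -3.72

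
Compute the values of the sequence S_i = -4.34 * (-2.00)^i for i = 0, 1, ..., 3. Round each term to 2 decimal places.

This is a geometric sequence.
i=0: S_0 = -4.34 * (-2.0)^0 = -4.34
i=1: S_1 = -4.34 * (-2.0)^1 = 8.68
i=2: S_2 = -4.34 * (-2.0)^2 = -17.36
i=3: S_3 = -4.34 * (-2.0)^3 = 34.72
The first 4 terms are: [-4.34, 8.68, -17.36, 34.72]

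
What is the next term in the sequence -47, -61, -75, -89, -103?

Differences: -61 - -47 = -14
This is an arithmetic sequence with common difference d = -14.
Next term = -103 + -14 = -117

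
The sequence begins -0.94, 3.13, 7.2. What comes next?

Differences: 3.13 - -0.94 = 4.07
This is an arithmetic sequence with common difference d = 4.07.
Next term = 7.2 + 4.07 = 11.27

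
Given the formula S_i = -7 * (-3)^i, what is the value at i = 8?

S_8 = -7 * (-3)^8 = -7 * 6561 = -45927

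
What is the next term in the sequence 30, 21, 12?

Differences: 21 - 30 = -9
This is an arithmetic sequence with common difference d = -9.
Next term = 12 + -9 = 3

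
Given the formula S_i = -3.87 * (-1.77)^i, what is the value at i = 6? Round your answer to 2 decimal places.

S_6 = -3.87 * (-1.77)^6 ≈ -3.87 * 30.7496 ≈ -119.0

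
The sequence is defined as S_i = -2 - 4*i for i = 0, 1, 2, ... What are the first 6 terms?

This is an arithmetic sequence.
i=0: S_0 = -2 + -4*0 = -2
i=1: S_1 = -2 + -4*1 = -6
i=2: S_2 = -2 + -4*2 = -10
i=3: S_3 = -2 + -4*3 = -14
i=4: S_4 = -2 + -4*4 = -18
i=5: S_5 = -2 + -4*5 = -22
The first 6 terms are: [-2, -6, -10, -14, -18, -22]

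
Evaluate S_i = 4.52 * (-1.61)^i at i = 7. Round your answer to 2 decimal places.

S_7 = 4.52 * (-1.61)^7 ≈ 4.52 * -28.0402 ≈ -126.74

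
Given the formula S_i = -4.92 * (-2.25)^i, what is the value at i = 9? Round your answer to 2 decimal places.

S_9 = -4.92 * (-2.25)^9 ≈ -4.92 * -1477.8919 ≈ 7271.23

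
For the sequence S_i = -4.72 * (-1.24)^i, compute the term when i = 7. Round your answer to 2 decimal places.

S_7 = -4.72 * (-1.24)^7 ≈ -4.72 * -4.5077 ≈ 21.28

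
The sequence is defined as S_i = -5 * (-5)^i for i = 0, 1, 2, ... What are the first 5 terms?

This is a geometric sequence.
i=0: S_0 = -5 * (-5)^0 = -5
i=1: S_1 = -5 * (-5)^1 = 25
i=2: S_2 = -5 * (-5)^2 = -125
i=3: S_3 = -5 * (-5)^3 = 625
i=4: S_4 = -5 * (-5)^4 = -3125
The first 5 terms are: [-5, 25, -125, 625, -3125]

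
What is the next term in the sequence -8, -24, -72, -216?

Ratios: -24 / -8 = 3.0
This is a geometric sequence with common ratio r = 3.
Next term = -216 * 3 = -648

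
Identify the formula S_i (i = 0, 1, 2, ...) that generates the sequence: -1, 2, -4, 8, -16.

Check ratios: 2 / -1 = -2.0
Common ratio r = -2.
First term a = -1.
Formula: S_i = -1 * (-2)^i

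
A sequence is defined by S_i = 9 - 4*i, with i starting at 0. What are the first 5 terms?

This is an arithmetic sequence.
i=0: S_0 = 9 + -4*0 = 9
i=1: S_1 = 9 + -4*1 = 5
i=2: S_2 = 9 + -4*2 = 1
i=3: S_3 = 9 + -4*3 = -3
i=4: S_4 = 9 + -4*4 = -7
The first 5 terms are: [9, 5, 1, -3, -7]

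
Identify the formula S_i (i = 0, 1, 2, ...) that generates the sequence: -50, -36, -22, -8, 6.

Check differences: -36 - -50 = 14
-22 - -36 = 14
Common difference d = 14.
First term a = -50.
Formula: S_i = -50 + 14*i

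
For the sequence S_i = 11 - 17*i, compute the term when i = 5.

S_5 = 11 + -17*5 = 11 + -85 = -74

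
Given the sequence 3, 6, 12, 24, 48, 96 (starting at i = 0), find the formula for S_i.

Check ratios: 6 / 3 = 2.0
Common ratio r = 2.
First term a = 3.
Formula: S_i = 3 * 2^i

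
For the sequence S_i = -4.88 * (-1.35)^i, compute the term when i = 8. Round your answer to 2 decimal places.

S_8 = -4.88 * (-1.35)^8 ≈ -4.88 * 11.0324 ≈ -53.84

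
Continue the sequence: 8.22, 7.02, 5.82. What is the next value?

Differences: 7.02 - 8.22 = -1.2
This is an arithmetic sequence with common difference d = -1.2.
Next term = 5.82 + -1.2 = 4.62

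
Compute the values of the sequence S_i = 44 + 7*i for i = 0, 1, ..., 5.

This is an arithmetic sequence.
i=0: S_0 = 44 + 7*0 = 44
i=1: S_1 = 44 + 7*1 = 51
i=2: S_2 = 44 + 7*2 = 58
i=3: S_3 = 44 + 7*3 = 65
i=4: S_4 = 44 + 7*4 = 72
i=5: S_5 = 44 + 7*5 = 79
The first 6 terms are: [44, 51, 58, 65, 72, 79]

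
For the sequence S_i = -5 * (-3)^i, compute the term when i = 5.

S_5 = -5 * (-3)^5 = -5 * -243 = 1215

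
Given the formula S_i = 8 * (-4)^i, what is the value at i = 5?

S_5 = 8 * (-4)^5 = 8 * -1024 = -8192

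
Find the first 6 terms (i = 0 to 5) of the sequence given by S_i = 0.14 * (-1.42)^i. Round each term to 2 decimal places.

This is a geometric sequence.
i=0: S_0 = 0.14 * (-1.42)^0 = 0.14
i=1: S_1 = 0.14 * (-1.42)^1 ≈ -0.2
i=2: S_2 = 0.14 * (-1.42)^2 ≈ 0.28
i=3: S_3 = 0.14 * (-1.42)^3 ≈ -0.4
i=4: S_4 = 0.14 * (-1.42)^4 ≈ 0.57
i=5: S_5 = 0.14 * (-1.42)^5 ≈ -0.81
The first 6 terms are: [0.14, -0.2, 0.28, -0.4, 0.57, -0.81]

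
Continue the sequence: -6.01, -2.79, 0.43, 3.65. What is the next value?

Differences: -2.79 - -6.01 = 3.22
This is an arithmetic sequence with common difference d = 3.22.
Next term = 3.65 + 3.22 = 6.87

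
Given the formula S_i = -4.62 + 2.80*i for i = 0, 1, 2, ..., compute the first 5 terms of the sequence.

This is an arithmetic sequence.
i=0: S_0 = -4.62 + 2.8*0 = -4.62
i=1: S_1 = -4.62 + 2.8*1 = -1.82
i=2: S_2 = -4.62 + 2.8*2 = 0.98
i=3: S_3 = -4.62 + 2.8*3 = 3.78
i=4: S_4 = -4.62 + 2.8*4 = 6.58
The first 5 terms are: [-4.62, -1.82, 0.98, 3.78, 6.58]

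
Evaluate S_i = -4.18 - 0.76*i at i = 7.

S_7 = -4.18 + -0.76*7 = -4.18 + -5.32 = -9.5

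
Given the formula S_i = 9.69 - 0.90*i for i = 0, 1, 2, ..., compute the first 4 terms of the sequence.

This is an arithmetic sequence.
i=0: S_0 = 9.69 + -0.9*0 = 9.69
i=1: S_1 = 9.69 + -0.9*1 = 8.79
i=2: S_2 = 9.69 + -0.9*2 = 7.89
i=3: S_3 = 9.69 + -0.9*3 = 6.99
The first 4 terms are: [9.69, 8.79, 7.89, 6.99]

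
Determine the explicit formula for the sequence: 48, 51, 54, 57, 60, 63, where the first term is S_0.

Check differences: 51 - 48 = 3
54 - 51 = 3
Common difference d = 3.
First term a = 48.
Formula: S_i = 48 + 3*i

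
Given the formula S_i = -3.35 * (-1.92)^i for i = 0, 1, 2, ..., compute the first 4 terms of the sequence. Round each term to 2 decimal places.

This is a geometric sequence.
i=0: S_0 = -3.35 * (-1.92)^0 = -3.35
i=1: S_1 = -3.35 * (-1.92)^1 ≈ 6.43
i=2: S_2 = -3.35 * (-1.92)^2 ≈ -12.35
i=3: S_3 = -3.35 * (-1.92)^3 ≈ 23.71
The first 4 terms are: [-3.35, 6.43, -12.35, 23.71]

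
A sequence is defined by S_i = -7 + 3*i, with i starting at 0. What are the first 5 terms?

This is an arithmetic sequence.
i=0: S_0 = -7 + 3*0 = -7
i=1: S_1 = -7 + 3*1 = -4
i=2: S_2 = -7 + 3*2 = -1
i=3: S_3 = -7 + 3*3 = 2
i=4: S_4 = -7 + 3*4 = 5
The first 5 terms are: [-7, -4, -1, 2, 5]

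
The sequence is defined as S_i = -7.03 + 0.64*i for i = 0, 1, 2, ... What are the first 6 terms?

This is an arithmetic sequence.
i=0: S_0 = -7.03 + 0.64*0 = -7.03
i=1: S_1 = -7.03 + 0.64*1 = -6.39
i=2: S_2 = -7.03 + 0.64*2 = -5.75
i=3: S_3 = -7.03 + 0.64*3 = -5.11
i=4: S_4 = -7.03 + 0.64*4 = -4.47
i=5: S_5 = -7.03 + 0.64*5 = -3.83
The first 6 terms are: [-7.03, -6.39, -5.75, -5.11, -4.47, -3.83]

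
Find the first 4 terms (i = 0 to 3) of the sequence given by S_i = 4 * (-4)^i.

This is a geometric sequence.
i=0: S_0 = 4 * (-4)^0 = 4
i=1: S_1 = 4 * (-4)^1 = -16
i=2: S_2 = 4 * (-4)^2 = 64
i=3: S_3 = 4 * (-4)^3 = -256
The first 4 terms are: [4, -16, 64, -256]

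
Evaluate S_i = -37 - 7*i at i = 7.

S_7 = -37 + -7*7 = -37 + -49 = -86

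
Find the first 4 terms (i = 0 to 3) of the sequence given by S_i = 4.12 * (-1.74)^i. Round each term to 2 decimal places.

This is a geometric sequence.
i=0: S_0 = 4.12 * (-1.74)^0 = 4.12
i=1: S_1 = 4.12 * (-1.74)^1 ≈ -7.17
i=2: S_2 = 4.12 * (-1.74)^2 ≈ 12.47
i=3: S_3 = 4.12 * (-1.74)^3 ≈ -21.7
The first 4 terms are: [4.12, -7.17, 12.47, -21.7]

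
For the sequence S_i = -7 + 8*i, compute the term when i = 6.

S_6 = -7 + 8*6 = -7 + 48 = 41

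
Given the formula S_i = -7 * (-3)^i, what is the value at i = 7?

S_7 = -7 * (-3)^7 = -7 * -2187 = 15309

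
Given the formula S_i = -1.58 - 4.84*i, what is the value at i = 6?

S_6 = -1.58 + -4.84*6 = -1.58 + -29.04 = -30.62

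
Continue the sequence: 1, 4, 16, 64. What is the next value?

Ratios: 4 / 1 = 4.0
This is a geometric sequence with common ratio r = 4.
Next term = 64 * 4 = 256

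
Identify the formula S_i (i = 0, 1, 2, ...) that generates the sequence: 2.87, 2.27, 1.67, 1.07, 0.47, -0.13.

Check differences: 2.27 - 2.87 = -0.6
1.67 - 2.27 = -0.6
Common difference d = -0.6.
First term a = 2.87.
Formula: S_i = 2.87 - 0.60*i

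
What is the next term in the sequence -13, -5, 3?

Differences: -5 - -13 = 8
This is an arithmetic sequence with common difference d = 8.
Next term = 3 + 8 = 11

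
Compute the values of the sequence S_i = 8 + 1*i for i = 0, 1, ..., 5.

This is an arithmetic sequence.
i=0: S_0 = 8 + 1*0 = 8
i=1: S_1 = 8 + 1*1 = 9
i=2: S_2 = 8 + 1*2 = 10
i=3: S_3 = 8 + 1*3 = 11
i=4: S_4 = 8 + 1*4 = 12
i=5: S_5 = 8 + 1*5 = 13
The first 6 terms are: [8, 9, 10, 11, 12, 13]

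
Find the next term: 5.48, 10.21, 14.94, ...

Differences: 10.21 - 5.48 = 4.73
This is an arithmetic sequence with common difference d = 4.73.
Next term = 14.94 + 4.73 = 19.67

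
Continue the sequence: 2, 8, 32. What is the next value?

Ratios: 8 / 2 = 4.0
This is a geometric sequence with common ratio r = 4.
Next term = 32 * 4 = 128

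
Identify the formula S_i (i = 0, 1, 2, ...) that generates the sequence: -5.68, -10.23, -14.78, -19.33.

Check differences: -10.23 - -5.68 = -4.55
-14.78 - -10.23 = -4.55
Common difference d = -4.55.
First term a = -5.68.
Formula: S_i = -5.68 - 4.55*i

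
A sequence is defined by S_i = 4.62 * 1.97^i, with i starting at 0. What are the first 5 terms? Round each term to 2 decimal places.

This is a geometric sequence.
i=0: S_0 = 4.62 * 1.97^0 = 4.62
i=1: S_1 = 4.62 * 1.97^1 ≈ 9.1
i=2: S_2 = 4.62 * 1.97^2 ≈ 17.93
i=3: S_3 = 4.62 * 1.97^3 ≈ 35.32
i=4: S_4 = 4.62 * 1.97^4 ≈ 69.58
The first 5 terms are: [4.62, 9.1, 17.93, 35.32, 69.58]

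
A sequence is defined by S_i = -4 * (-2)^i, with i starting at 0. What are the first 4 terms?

This is a geometric sequence.
i=0: S_0 = -4 * (-2)^0 = -4
i=1: S_1 = -4 * (-2)^1 = 8
i=2: S_2 = -4 * (-2)^2 = -16
i=3: S_3 = -4 * (-2)^3 = 32
The first 4 terms are: [-4, 8, -16, 32]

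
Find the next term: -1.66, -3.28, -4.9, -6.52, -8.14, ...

Differences: -3.28 - -1.66 = -1.62
This is an arithmetic sequence with common difference d = -1.62.
Next term = -8.14 + -1.62 = -9.76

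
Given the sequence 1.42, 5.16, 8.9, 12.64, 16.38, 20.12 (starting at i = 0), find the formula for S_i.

Check differences: 5.16 - 1.42 = 3.74
8.9 - 5.16 = 3.74
Common difference d = 3.74.
First term a = 1.42.
Formula: S_i = 1.42 + 3.74*i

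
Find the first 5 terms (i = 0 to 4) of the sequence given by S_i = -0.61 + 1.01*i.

This is an arithmetic sequence.
i=0: S_0 = -0.61 + 1.01*0 = -0.61
i=1: S_1 = -0.61 + 1.01*1 = 0.4
i=2: S_2 = -0.61 + 1.01*2 = 1.41
i=3: S_3 = -0.61 + 1.01*3 = 2.42
i=4: S_4 = -0.61 + 1.01*4 = 3.43
The first 5 terms are: [-0.61, 0.4, 1.41, 2.42, 3.43]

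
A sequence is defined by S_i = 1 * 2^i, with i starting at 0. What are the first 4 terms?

This is a geometric sequence.
i=0: S_0 = 1 * 2^0 = 1
i=1: S_1 = 1 * 2^1 = 2
i=2: S_2 = 1 * 2^2 = 4
i=3: S_3 = 1 * 2^3 = 8
The first 4 terms are: [1, 2, 4, 8]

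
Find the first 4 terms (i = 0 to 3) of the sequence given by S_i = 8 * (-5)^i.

This is a geometric sequence.
i=0: S_0 = 8 * (-5)^0 = 8
i=1: S_1 = 8 * (-5)^1 = -40
i=2: S_2 = 8 * (-5)^2 = 200
i=3: S_3 = 8 * (-5)^3 = -1000
The first 4 terms are: [8, -40, 200, -1000]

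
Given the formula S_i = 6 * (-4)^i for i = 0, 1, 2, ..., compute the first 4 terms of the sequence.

This is a geometric sequence.
i=0: S_0 = 6 * (-4)^0 = 6
i=1: S_1 = 6 * (-4)^1 = -24
i=2: S_2 = 6 * (-4)^2 = 96
i=3: S_3 = 6 * (-4)^3 = -384
The first 4 terms are: [6, -24, 96, -384]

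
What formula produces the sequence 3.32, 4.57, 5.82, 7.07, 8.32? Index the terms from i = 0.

Check differences: 4.57 - 3.32 = 1.25
5.82 - 4.57 = 1.25
Common difference d = 1.25.
First term a = 3.32.
Formula: S_i = 3.32 + 1.25*i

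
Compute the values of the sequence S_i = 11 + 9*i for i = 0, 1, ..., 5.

This is an arithmetic sequence.
i=0: S_0 = 11 + 9*0 = 11
i=1: S_1 = 11 + 9*1 = 20
i=2: S_2 = 11 + 9*2 = 29
i=3: S_3 = 11 + 9*3 = 38
i=4: S_4 = 11 + 9*4 = 47
i=5: S_5 = 11 + 9*5 = 56
The first 6 terms are: [11, 20, 29, 38, 47, 56]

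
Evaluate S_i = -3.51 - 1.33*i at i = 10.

S_10 = -3.51 + -1.33*10 = -3.51 + -13.3 = -16.81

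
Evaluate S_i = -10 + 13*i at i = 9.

S_9 = -10 + 13*9 = -10 + 117 = 107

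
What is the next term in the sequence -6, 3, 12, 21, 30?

Differences: 3 - -6 = 9
This is an arithmetic sequence with common difference d = 9.
Next term = 30 + 9 = 39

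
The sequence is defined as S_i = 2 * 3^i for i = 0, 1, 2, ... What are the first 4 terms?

This is a geometric sequence.
i=0: S_0 = 2 * 3^0 = 2
i=1: S_1 = 2 * 3^1 = 6
i=2: S_2 = 2 * 3^2 = 18
i=3: S_3 = 2 * 3^3 = 54
The first 4 terms are: [2, 6, 18, 54]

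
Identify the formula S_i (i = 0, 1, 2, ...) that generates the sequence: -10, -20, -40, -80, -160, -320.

Check ratios: -20 / -10 = 2.0
Common ratio r = 2.
First term a = -10.
Formula: S_i = -10 * 2^i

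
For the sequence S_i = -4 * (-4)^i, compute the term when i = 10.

S_10 = -4 * (-4)^10 = -4 * 1048576 = -4194304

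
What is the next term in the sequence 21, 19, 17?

Differences: 19 - 21 = -2
This is an arithmetic sequence with common difference d = -2.
Next term = 17 + -2 = 15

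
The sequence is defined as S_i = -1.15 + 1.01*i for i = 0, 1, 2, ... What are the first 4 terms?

This is an arithmetic sequence.
i=0: S_0 = -1.15 + 1.01*0 = -1.15
i=1: S_1 = -1.15 + 1.01*1 = -0.14
i=2: S_2 = -1.15 + 1.01*2 = 0.87
i=3: S_3 = -1.15 + 1.01*3 = 1.88
The first 4 terms are: [-1.15, -0.14, 0.87, 1.88]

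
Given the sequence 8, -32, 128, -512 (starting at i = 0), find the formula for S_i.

Check ratios: -32 / 8 = -4.0
Common ratio r = -4.
First term a = 8.
Formula: S_i = 8 * (-4)^i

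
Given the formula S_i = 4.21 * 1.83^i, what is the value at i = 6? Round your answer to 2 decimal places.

S_6 = 4.21 * 1.83^6 ≈ 4.21 * 37.5584 ≈ 158.12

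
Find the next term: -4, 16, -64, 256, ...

Ratios: 16 / -4 = -4.0
This is a geometric sequence with common ratio r = -4.
Next term = 256 * -4 = -1024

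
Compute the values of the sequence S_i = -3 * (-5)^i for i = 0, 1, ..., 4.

This is a geometric sequence.
i=0: S_0 = -3 * (-5)^0 = -3
i=1: S_1 = -3 * (-5)^1 = 15
i=2: S_2 = -3 * (-5)^2 = -75
i=3: S_3 = -3 * (-5)^3 = 375
i=4: S_4 = -3 * (-5)^4 = -1875
The first 5 terms are: [-3, 15, -75, 375, -1875]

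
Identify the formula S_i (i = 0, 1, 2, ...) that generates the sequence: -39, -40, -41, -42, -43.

Check differences: -40 - -39 = -1
-41 - -40 = -1
Common difference d = -1.
First term a = -39.
Formula: S_i = -39 - 1*i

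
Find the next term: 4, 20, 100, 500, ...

Ratios: 20 / 4 = 5.0
This is a geometric sequence with common ratio r = 5.
Next term = 500 * 5 = 2500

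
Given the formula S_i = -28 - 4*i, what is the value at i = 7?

S_7 = -28 + -4*7 = -28 + -28 = -56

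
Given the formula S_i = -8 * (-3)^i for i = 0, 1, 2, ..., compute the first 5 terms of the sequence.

This is a geometric sequence.
i=0: S_0 = -8 * (-3)^0 = -8
i=1: S_1 = -8 * (-3)^1 = 24
i=2: S_2 = -8 * (-3)^2 = -72
i=3: S_3 = -8 * (-3)^3 = 216
i=4: S_4 = -8 * (-3)^4 = -648
The first 5 terms are: [-8, 24, -72, 216, -648]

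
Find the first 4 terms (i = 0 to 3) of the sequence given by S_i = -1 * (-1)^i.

This is a geometric sequence.
i=0: S_0 = -1 * (-1)^0 = -1
i=1: S_1 = -1 * (-1)^1 = 1
i=2: S_2 = -1 * (-1)^2 = -1
i=3: S_3 = -1 * (-1)^3 = 1
The first 4 terms are: [-1, 1, -1, 1]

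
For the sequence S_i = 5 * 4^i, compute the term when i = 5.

S_5 = 5 * 4^5 = 5 * 1024 = 5120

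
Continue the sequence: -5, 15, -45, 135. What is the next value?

Ratios: 15 / -5 = -3.0
This is a geometric sequence with common ratio r = -3.
Next term = 135 * -3 = -405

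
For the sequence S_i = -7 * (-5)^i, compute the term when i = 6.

S_6 = -7 * (-5)^6 = -7 * 15625 = -109375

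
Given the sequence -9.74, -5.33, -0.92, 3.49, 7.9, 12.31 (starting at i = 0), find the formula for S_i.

Check differences: -5.33 - -9.74 = 4.41
-0.92 - -5.33 = 4.41
Common difference d = 4.41.
First term a = -9.74.
Formula: S_i = -9.74 + 4.41*i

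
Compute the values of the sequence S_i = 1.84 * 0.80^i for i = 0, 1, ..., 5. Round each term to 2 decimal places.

This is a geometric sequence.
i=0: S_0 = 1.84 * 0.8^0 = 1.84
i=1: S_1 = 1.84 * 0.8^1 ≈ 1.47
i=2: S_2 = 1.84 * 0.8^2 ≈ 1.18
i=3: S_3 = 1.84 * 0.8^3 ≈ 0.94
i=4: S_4 = 1.84 * 0.8^4 ≈ 0.75
i=5: S_5 = 1.84 * 0.8^5 ≈ 0.6
The first 6 terms are: [1.84, 1.47, 1.18, 0.94, 0.75, 0.6]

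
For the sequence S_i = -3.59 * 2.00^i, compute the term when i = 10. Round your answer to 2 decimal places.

S_10 = -3.59 * 2.0^10 = -3.59 * 1024 = -3676.16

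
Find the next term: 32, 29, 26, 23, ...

Differences: 29 - 32 = -3
This is an arithmetic sequence with common difference d = -3.
Next term = 23 + -3 = 20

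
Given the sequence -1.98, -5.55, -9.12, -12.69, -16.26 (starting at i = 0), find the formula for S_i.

Check differences: -5.55 - -1.98 = -3.57
-9.12 - -5.55 = -3.57
Common difference d = -3.57.
First term a = -1.98.
Formula: S_i = -1.98 - 3.57*i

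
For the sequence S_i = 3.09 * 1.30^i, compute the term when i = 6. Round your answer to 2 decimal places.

S_6 = 3.09 * 1.3^6 ≈ 3.09 * 4.8268 ≈ 14.91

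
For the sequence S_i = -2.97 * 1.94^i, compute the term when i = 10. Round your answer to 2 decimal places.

S_10 = -2.97 * 1.94^10 ≈ -2.97 * 755.1223 ≈ -2242.71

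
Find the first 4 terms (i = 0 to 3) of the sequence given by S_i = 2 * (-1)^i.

This is a geometric sequence.
i=0: S_0 = 2 * (-1)^0 = 2
i=1: S_1 = 2 * (-1)^1 = -2
i=2: S_2 = 2 * (-1)^2 = 2
i=3: S_3 = 2 * (-1)^3 = -2
The first 4 terms are: [2, -2, 2, -2]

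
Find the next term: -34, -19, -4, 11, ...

Differences: -19 - -34 = 15
This is an arithmetic sequence with common difference d = 15.
Next term = 11 + 15 = 26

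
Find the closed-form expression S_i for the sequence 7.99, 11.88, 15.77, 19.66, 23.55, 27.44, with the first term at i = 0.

Check differences: 11.88 - 7.99 = 3.89
15.77 - 11.88 = 3.89
Common difference d = 3.89.
First term a = 7.99.
Formula: S_i = 7.99 + 3.89*i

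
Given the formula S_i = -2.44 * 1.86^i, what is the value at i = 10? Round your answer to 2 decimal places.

S_10 = -2.44 * 1.86^10 ≈ -2.44 * 495.5979 ≈ -1209.26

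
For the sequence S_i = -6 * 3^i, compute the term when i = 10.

S_10 = -6 * 3^10 = -6 * 59049 = -354294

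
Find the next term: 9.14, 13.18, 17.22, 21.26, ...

Differences: 13.18 - 9.14 = 4.04
This is an arithmetic sequence with common difference d = 4.04.
Next term = 21.26 + 4.04 = 25.3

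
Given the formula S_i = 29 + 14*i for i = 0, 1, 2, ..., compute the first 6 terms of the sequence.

This is an arithmetic sequence.
i=0: S_0 = 29 + 14*0 = 29
i=1: S_1 = 29 + 14*1 = 43
i=2: S_2 = 29 + 14*2 = 57
i=3: S_3 = 29 + 14*3 = 71
i=4: S_4 = 29 + 14*4 = 85
i=5: S_5 = 29 + 14*5 = 99
The first 6 terms are: [29, 43, 57, 71, 85, 99]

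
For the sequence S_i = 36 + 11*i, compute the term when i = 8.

S_8 = 36 + 11*8 = 36 + 88 = 124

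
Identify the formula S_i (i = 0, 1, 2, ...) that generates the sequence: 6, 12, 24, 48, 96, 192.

Check ratios: 12 / 6 = 2.0
Common ratio r = 2.
First term a = 6.
Formula: S_i = 6 * 2^i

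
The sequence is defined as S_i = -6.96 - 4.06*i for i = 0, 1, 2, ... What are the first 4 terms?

This is an arithmetic sequence.
i=0: S_0 = -6.96 + -4.06*0 = -6.96
i=1: S_1 = -6.96 + -4.06*1 = -11.02
i=2: S_2 = -6.96 + -4.06*2 = -15.08
i=3: S_3 = -6.96 + -4.06*3 = -19.14
The first 4 terms are: [-6.96, -11.02, -15.08, -19.14]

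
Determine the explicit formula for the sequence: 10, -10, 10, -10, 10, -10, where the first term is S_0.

Check ratios: -10 / 10 = -1.0
Common ratio r = -1.
First term a = 10.
Formula: S_i = 10 * (-1)^i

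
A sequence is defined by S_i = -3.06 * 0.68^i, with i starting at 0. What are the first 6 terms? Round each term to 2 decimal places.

This is a geometric sequence.
i=0: S_0 = -3.06 * 0.68^0 = -3.06
i=1: S_1 = -3.06 * 0.68^1 ≈ -2.08
i=2: S_2 = -3.06 * 0.68^2 ≈ -1.41
i=3: S_3 = -3.06 * 0.68^3 ≈ -0.96
i=4: S_4 = -3.06 * 0.68^4 ≈ -0.65
i=5: S_5 = -3.06 * 0.68^5 ≈ -0.44
The first 6 terms are: [-3.06, -2.08, -1.41, -0.96, -0.65, -0.44]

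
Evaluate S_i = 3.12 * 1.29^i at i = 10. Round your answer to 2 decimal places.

S_10 = 3.12 * 1.29^10 ≈ 3.12 * 12.7614 ≈ 39.82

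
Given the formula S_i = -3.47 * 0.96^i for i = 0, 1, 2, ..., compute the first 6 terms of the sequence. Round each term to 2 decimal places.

This is a geometric sequence.
i=0: S_0 = -3.47 * 0.96^0 = -3.47
i=1: S_1 = -3.47 * 0.96^1 ≈ -3.33
i=2: S_2 = -3.47 * 0.96^2 ≈ -3.2
i=3: S_3 = -3.47 * 0.96^3 ≈ -3.07
i=4: S_4 = -3.47 * 0.96^4 ≈ -2.95
i=5: S_5 = -3.47 * 0.96^5 ≈ -2.83
The first 6 terms are: [-3.47, -3.33, -3.2, -3.07, -2.95, -2.83]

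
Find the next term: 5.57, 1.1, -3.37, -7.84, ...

Differences: 1.1 - 5.57 = -4.47
This is an arithmetic sequence with common difference d = -4.47.
Next term = -7.84 + -4.47 = -12.31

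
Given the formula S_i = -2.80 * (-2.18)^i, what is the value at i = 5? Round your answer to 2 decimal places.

S_5 = -2.8 * (-2.18)^5 ≈ -2.8 * -49.236 ≈ 137.86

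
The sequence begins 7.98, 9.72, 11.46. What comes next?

Differences: 9.72 - 7.98 = 1.74
This is an arithmetic sequence with common difference d = 1.74.
Next term = 11.46 + 1.74 = 13.2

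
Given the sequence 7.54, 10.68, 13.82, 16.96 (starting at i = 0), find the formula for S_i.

Check differences: 10.68 - 7.54 = 3.14
13.82 - 10.68 = 3.14
Common difference d = 3.14.
First term a = 7.54.
Formula: S_i = 7.54 + 3.14*i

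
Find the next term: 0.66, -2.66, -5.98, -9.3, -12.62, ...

Differences: -2.66 - 0.66 = -3.32
This is an arithmetic sequence with common difference d = -3.32.
Next term = -12.62 + -3.32 = -15.94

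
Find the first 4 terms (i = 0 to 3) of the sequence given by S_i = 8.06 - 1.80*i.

This is an arithmetic sequence.
i=0: S_0 = 8.06 + -1.8*0 = 8.06
i=1: S_1 = 8.06 + -1.8*1 = 6.26
i=2: S_2 = 8.06 + -1.8*2 = 4.46
i=3: S_3 = 8.06 + -1.8*3 = 2.66
The first 4 terms are: [8.06, 6.26, 4.46, 2.66]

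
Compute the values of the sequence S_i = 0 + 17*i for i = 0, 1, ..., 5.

This is an arithmetic sequence.
i=0: S_0 = 0 + 17*0 = 0
i=1: S_1 = 0 + 17*1 = 17
i=2: S_2 = 0 + 17*2 = 34
i=3: S_3 = 0 + 17*3 = 51
i=4: S_4 = 0 + 17*4 = 68
i=5: S_5 = 0 + 17*5 = 85
The first 6 terms are: [0, 17, 34, 51, 68, 85]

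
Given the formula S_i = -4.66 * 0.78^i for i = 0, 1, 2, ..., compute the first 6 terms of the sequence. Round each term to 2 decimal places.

This is a geometric sequence.
i=0: S_0 = -4.66 * 0.78^0 = -4.66
i=1: S_1 = -4.66 * 0.78^1 ≈ -3.63
i=2: S_2 = -4.66 * 0.78^2 ≈ -2.84
i=3: S_3 = -4.66 * 0.78^3 ≈ -2.21
i=4: S_4 = -4.66 * 0.78^4 ≈ -1.72
i=5: S_5 = -4.66 * 0.78^5 ≈ -1.35
The first 6 terms are: [-4.66, -3.63, -2.84, -2.21, -1.72, -1.35]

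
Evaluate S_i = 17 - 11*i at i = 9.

S_9 = 17 + -11*9 = 17 + -99 = -82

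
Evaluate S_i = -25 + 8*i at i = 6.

S_6 = -25 + 8*6 = -25 + 48 = 23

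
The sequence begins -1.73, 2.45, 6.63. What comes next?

Differences: 2.45 - -1.73 = 4.18
This is an arithmetic sequence with common difference d = 4.18.
Next term = 6.63 + 4.18 = 10.81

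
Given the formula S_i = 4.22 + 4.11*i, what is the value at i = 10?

S_10 = 4.22 + 4.11*10 = 4.22 + 41.1 = 45.32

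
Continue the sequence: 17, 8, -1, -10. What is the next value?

Differences: 8 - 17 = -9
This is an arithmetic sequence with common difference d = -9.
Next term = -10 + -9 = -19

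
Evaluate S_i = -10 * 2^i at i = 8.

S_8 = -10 * 2^8 = -10 * 256 = -2560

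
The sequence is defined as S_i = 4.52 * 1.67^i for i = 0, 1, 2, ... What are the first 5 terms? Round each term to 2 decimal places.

This is a geometric sequence.
i=0: S_0 = 4.52 * 1.67^0 = 4.52
i=1: S_1 = 4.52 * 1.67^1 ≈ 7.55
i=2: S_2 = 4.52 * 1.67^2 ≈ 12.61
i=3: S_3 = 4.52 * 1.67^3 ≈ 21.05
i=4: S_4 = 4.52 * 1.67^4 ≈ 35.16
The first 5 terms are: [4.52, 7.55, 12.61, 21.05, 35.16]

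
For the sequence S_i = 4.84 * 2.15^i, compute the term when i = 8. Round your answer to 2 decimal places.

S_8 = 4.84 * 2.15^8 ≈ 4.84 * 456.5703 ≈ 2209.8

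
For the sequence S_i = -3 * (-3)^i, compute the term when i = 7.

S_7 = -3 * (-3)^7 = -3 * -2187 = 6561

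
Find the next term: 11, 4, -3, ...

Differences: 4 - 11 = -7
This is an arithmetic sequence with common difference d = -7.
Next term = -3 + -7 = -10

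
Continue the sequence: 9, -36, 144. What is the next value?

Ratios: -36 / 9 = -4.0
This is a geometric sequence with common ratio r = -4.
Next term = 144 * -4 = -576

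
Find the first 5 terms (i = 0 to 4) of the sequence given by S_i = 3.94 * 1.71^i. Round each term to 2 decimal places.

This is a geometric sequence.
i=0: S_0 = 3.94 * 1.71^0 = 3.94
i=1: S_1 = 3.94 * 1.71^1 ≈ 6.74
i=2: S_2 = 3.94 * 1.71^2 ≈ 11.52
i=3: S_3 = 3.94 * 1.71^3 ≈ 19.7
i=4: S_4 = 3.94 * 1.71^4 ≈ 33.69
The first 5 terms are: [3.94, 6.74, 11.52, 19.7, 33.69]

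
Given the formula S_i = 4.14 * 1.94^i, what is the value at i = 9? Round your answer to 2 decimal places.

S_9 = 4.14 * 1.94^9 ≈ 4.14 * 389.2383 ≈ 1611.45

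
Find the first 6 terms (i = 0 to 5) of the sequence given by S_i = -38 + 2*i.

This is an arithmetic sequence.
i=0: S_0 = -38 + 2*0 = -38
i=1: S_1 = -38 + 2*1 = -36
i=2: S_2 = -38 + 2*2 = -34
i=3: S_3 = -38 + 2*3 = -32
i=4: S_4 = -38 + 2*4 = -30
i=5: S_5 = -38 + 2*5 = -28
The first 6 terms are: [-38, -36, -34, -32, -30, -28]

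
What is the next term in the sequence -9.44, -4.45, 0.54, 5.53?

Differences: -4.45 - -9.44 = 4.99
This is an arithmetic sequence with common difference d = 4.99.
Next term = 5.53 + 4.99 = 10.52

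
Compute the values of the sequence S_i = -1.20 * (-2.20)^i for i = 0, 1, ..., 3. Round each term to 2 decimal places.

This is a geometric sequence.
i=0: S_0 = -1.2 * (-2.2)^0 = -1.2
i=1: S_1 = -1.2 * (-2.2)^1 = 2.64
i=2: S_2 = -1.2 * (-2.2)^2 ≈ -5.81
i=3: S_3 = -1.2 * (-2.2)^3 ≈ 12.78
The first 4 terms are: [-1.2, 2.64, -5.81, 12.78]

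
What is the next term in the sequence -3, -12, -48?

Ratios: -12 / -3 = 4.0
This is a geometric sequence with common ratio r = 4.
Next term = -48 * 4 = -192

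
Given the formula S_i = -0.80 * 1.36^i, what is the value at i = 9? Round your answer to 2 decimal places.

S_9 = -0.8 * 1.36^9 ≈ -0.8 * 15.9166 ≈ -12.73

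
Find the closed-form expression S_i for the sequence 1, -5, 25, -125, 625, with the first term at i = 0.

Check ratios: -5 / 1 = -5.0
Common ratio r = -5.
First term a = 1.
Formula: S_i = 1 * (-5)^i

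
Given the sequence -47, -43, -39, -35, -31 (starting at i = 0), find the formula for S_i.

Check differences: -43 - -47 = 4
-39 - -43 = 4
Common difference d = 4.
First term a = -47.
Formula: S_i = -47 + 4*i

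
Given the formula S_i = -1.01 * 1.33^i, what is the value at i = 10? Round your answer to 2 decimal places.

S_10 = -1.01 * 1.33^10 ≈ -1.01 * 17.3187 ≈ -17.49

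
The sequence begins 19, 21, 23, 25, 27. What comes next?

Differences: 21 - 19 = 2
This is an arithmetic sequence with common difference d = 2.
Next term = 27 + 2 = 29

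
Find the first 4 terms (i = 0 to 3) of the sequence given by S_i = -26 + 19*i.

This is an arithmetic sequence.
i=0: S_0 = -26 + 19*0 = -26
i=1: S_1 = -26 + 19*1 = -7
i=2: S_2 = -26 + 19*2 = 12
i=3: S_3 = -26 + 19*3 = 31
The first 4 terms are: [-26, -7, 12, 31]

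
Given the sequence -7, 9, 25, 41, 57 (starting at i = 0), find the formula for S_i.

Check differences: 9 - -7 = 16
25 - 9 = 16
Common difference d = 16.
First term a = -7.
Formula: S_i = -7 + 16*i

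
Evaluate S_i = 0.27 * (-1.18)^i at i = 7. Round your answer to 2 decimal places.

S_7 = 0.27 * (-1.18)^7 ≈ 0.27 * -3.1855 ≈ -0.86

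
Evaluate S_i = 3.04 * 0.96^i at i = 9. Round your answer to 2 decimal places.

S_9 = 3.04 * 0.96^9 ≈ 3.04 * 0.6925 ≈ 2.11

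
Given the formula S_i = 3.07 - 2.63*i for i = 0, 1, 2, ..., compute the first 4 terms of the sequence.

This is an arithmetic sequence.
i=0: S_0 = 3.07 + -2.63*0 = 3.07
i=1: S_1 = 3.07 + -2.63*1 = 0.44
i=2: S_2 = 3.07 + -2.63*2 = -2.19
i=3: S_3 = 3.07 + -2.63*3 = -4.82
The first 4 terms are: [3.07, 0.44, -2.19, -4.82]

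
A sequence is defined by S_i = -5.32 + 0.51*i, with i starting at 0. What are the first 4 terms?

This is an arithmetic sequence.
i=0: S_0 = -5.32 + 0.51*0 = -5.32
i=1: S_1 = -5.32 + 0.51*1 = -4.81
i=2: S_2 = -5.32 + 0.51*2 = -4.3
i=3: S_3 = -5.32 + 0.51*3 = -3.79
The first 4 terms are: [-5.32, -4.81, -4.3, -3.79]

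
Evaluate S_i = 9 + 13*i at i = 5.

S_5 = 9 + 13*5 = 9 + 65 = 74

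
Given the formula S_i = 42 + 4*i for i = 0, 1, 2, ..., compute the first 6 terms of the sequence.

This is an arithmetic sequence.
i=0: S_0 = 42 + 4*0 = 42
i=1: S_1 = 42 + 4*1 = 46
i=2: S_2 = 42 + 4*2 = 50
i=3: S_3 = 42 + 4*3 = 54
i=4: S_4 = 42 + 4*4 = 58
i=5: S_5 = 42 + 4*5 = 62
The first 6 terms are: [42, 46, 50, 54, 58, 62]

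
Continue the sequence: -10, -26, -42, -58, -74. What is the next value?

Differences: -26 - -10 = -16
This is an arithmetic sequence with common difference d = -16.
Next term = -74 + -16 = -90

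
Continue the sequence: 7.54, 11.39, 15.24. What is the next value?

Differences: 11.39 - 7.54 = 3.85
This is an arithmetic sequence with common difference d = 3.85.
Next term = 15.24 + 3.85 = 19.09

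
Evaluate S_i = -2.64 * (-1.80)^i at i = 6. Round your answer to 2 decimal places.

S_6 = -2.64 * (-1.8)^6 ≈ -2.64 * 34.0122 ≈ -89.79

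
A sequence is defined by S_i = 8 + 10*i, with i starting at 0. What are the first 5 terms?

This is an arithmetic sequence.
i=0: S_0 = 8 + 10*0 = 8
i=1: S_1 = 8 + 10*1 = 18
i=2: S_2 = 8 + 10*2 = 28
i=3: S_3 = 8 + 10*3 = 38
i=4: S_4 = 8 + 10*4 = 48
The first 5 terms are: [8, 18, 28, 38, 48]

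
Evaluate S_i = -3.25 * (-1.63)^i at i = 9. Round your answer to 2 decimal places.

S_9 = -3.25 * (-1.63)^9 ≈ -3.25 * -81.2248 ≈ 263.98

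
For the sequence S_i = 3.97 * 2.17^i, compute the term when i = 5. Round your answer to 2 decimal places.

S_5 = 3.97 * 2.17^5 ≈ 3.97 * 48.117 ≈ 191.02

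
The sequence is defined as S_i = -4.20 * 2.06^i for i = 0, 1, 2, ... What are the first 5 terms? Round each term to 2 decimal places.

This is a geometric sequence.
i=0: S_0 = -4.2 * 2.06^0 = -4.2
i=1: S_1 = -4.2 * 2.06^1 ≈ -8.65
i=2: S_2 = -4.2 * 2.06^2 ≈ -17.82
i=3: S_3 = -4.2 * 2.06^3 ≈ -36.72
i=4: S_4 = -4.2 * 2.06^4 ≈ -75.63
The first 5 terms are: [-4.2, -8.65, -17.82, -36.72, -75.63]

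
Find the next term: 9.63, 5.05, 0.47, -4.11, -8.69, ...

Differences: 5.05 - 9.63 = -4.58
This is an arithmetic sequence with common difference d = -4.58.
Next term = -8.69 + -4.58 = -13.27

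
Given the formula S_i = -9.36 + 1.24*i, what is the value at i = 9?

S_9 = -9.36 + 1.24*9 = -9.36 + 11.16 = 1.8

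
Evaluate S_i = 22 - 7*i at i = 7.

S_7 = 22 + -7*7 = 22 + -49 = -27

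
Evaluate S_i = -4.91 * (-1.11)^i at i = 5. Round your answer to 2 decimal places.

S_5 = -4.91 * (-1.11)^5 ≈ -4.91 * -1.6851 ≈ 8.27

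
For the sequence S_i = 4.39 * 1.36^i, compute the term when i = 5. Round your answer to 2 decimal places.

S_5 = 4.39 * 1.36^5 ≈ 4.39 * 4.6526 ≈ 20.42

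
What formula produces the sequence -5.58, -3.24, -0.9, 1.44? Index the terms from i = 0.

Check differences: -3.24 - -5.58 = 2.34
-0.9 - -3.24 = 2.34
Common difference d = 2.34.
First term a = -5.58.
Formula: S_i = -5.58 + 2.34*i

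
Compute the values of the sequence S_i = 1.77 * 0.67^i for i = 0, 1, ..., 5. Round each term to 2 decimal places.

This is a geometric sequence.
i=0: S_0 = 1.77 * 0.67^0 = 1.77
i=1: S_1 = 1.77 * 0.67^1 ≈ 1.19
i=2: S_2 = 1.77 * 0.67^2 ≈ 0.79
i=3: S_3 = 1.77 * 0.67^3 ≈ 0.53
i=4: S_4 = 1.77 * 0.67^4 ≈ 0.36
i=5: S_5 = 1.77 * 0.67^5 ≈ 0.24
The first 6 terms are: [1.77, 1.19, 0.79, 0.53, 0.36, 0.24]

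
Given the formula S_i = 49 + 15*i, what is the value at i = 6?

S_6 = 49 + 15*6 = 49 + 90 = 139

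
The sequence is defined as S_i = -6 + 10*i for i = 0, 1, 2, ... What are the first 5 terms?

This is an arithmetic sequence.
i=0: S_0 = -6 + 10*0 = -6
i=1: S_1 = -6 + 10*1 = 4
i=2: S_2 = -6 + 10*2 = 14
i=3: S_3 = -6 + 10*3 = 24
i=4: S_4 = -6 + 10*4 = 34
The first 5 terms are: [-6, 4, 14, 24, 34]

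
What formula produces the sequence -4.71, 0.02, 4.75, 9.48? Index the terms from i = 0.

Check differences: 0.02 - -4.71 = 4.73
4.75 - 0.02 = 4.73
Common difference d = 4.73.
First term a = -4.71.
Formula: S_i = -4.71 + 4.73*i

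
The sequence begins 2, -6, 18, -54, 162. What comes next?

Ratios: -6 / 2 = -3.0
This is a geometric sequence with common ratio r = -3.
Next term = 162 * -3 = -486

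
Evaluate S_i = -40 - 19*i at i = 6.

S_6 = -40 + -19*6 = -40 + -114 = -154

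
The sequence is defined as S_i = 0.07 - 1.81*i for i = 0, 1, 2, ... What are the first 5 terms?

This is an arithmetic sequence.
i=0: S_0 = 0.07 + -1.81*0 = 0.07
i=1: S_1 = 0.07 + -1.81*1 = -1.74
i=2: S_2 = 0.07 + -1.81*2 = -3.55
i=3: S_3 = 0.07 + -1.81*3 = -5.36
i=4: S_4 = 0.07 + -1.81*4 = -7.17
The first 5 terms are: [0.07, -1.74, -3.55, -5.36, -7.17]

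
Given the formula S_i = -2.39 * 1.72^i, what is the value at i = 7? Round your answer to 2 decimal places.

S_7 = -2.39 * 1.72^7 ≈ -2.39 * 44.5348 ≈ -106.44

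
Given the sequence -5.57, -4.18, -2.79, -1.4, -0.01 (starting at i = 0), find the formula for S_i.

Check differences: -4.18 - -5.57 = 1.39
-2.79 - -4.18 = 1.39
Common difference d = 1.39.
First term a = -5.57.
Formula: S_i = -5.57 + 1.39*i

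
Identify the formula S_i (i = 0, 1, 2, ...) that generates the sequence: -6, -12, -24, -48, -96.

Check ratios: -12 / -6 = 2.0
Common ratio r = 2.
First term a = -6.
Formula: S_i = -6 * 2^i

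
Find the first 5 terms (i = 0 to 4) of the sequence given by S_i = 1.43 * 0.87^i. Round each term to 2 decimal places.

This is a geometric sequence.
i=0: S_0 = 1.43 * 0.87^0 = 1.43
i=1: S_1 = 1.43 * 0.87^1 ≈ 1.24
i=2: S_2 = 1.43 * 0.87^2 ≈ 1.08
i=3: S_3 = 1.43 * 0.87^3 ≈ 0.94
i=4: S_4 = 1.43 * 0.87^4 ≈ 0.82
The first 5 terms are: [1.43, 1.24, 1.08, 0.94, 0.82]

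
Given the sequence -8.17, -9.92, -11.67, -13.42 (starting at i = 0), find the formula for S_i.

Check differences: -9.92 - -8.17 = -1.75
-11.67 - -9.92 = -1.75
Common difference d = -1.75.
First term a = -8.17.
Formula: S_i = -8.17 - 1.75*i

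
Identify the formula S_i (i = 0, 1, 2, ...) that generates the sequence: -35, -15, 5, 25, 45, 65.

Check differences: -15 - -35 = 20
5 - -15 = 20
Common difference d = 20.
First term a = -35.
Formula: S_i = -35 + 20*i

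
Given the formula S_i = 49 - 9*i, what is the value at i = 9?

S_9 = 49 + -9*9 = 49 + -81 = -32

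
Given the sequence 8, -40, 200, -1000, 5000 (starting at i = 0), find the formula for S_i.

Check ratios: -40 / 8 = -5.0
Common ratio r = -5.
First term a = 8.
Formula: S_i = 8 * (-5)^i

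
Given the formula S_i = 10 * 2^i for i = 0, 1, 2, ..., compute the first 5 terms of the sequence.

This is a geometric sequence.
i=0: S_0 = 10 * 2^0 = 10
i=1: S_1 = 10 * 2^1 = 20
i=2: S_2 = 10 * 2^2 = 40
i=3: S_3 = 10 * 2^3 = 80
i=4: S_4 = 10 * 2^4 = 160
The first 5 terms are: [10, 20, 40, 80, 160]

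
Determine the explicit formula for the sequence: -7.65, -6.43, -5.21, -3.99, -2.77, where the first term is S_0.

Check differences: -6.43 - -7.65 = 1.22
-5.21 - -6.43 = 1.22
Common difference d = 1.22.
First term a = -7.65.
Formula: S_i = -7.65 + 1.22*i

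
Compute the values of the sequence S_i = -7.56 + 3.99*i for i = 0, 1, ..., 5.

This is an arithmetic sequence.
i=0: S_0 = -7.56 + 3.99*0 = -7.56
i=1: S_1 = -7.56 + 3.99*1 = -3.57
i=2: S_2 = -7.56 + 3.99*2 = 0.42
i=3: S_3 = -7.56 + 3.99*3 = 4.41
i=4: S_4 = -7.56 + 3.99*4 = 8.4
i=5: S_5 = -7.56 + 3.99*5 = 12.39
The first 6 terms are: [-7.56, -3.57, 0.42, 4.41, 8.4, 12.39]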